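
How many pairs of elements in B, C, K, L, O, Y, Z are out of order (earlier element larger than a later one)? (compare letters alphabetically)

There are 0 out-of-order pairs.

Count, for each position, how many later elements it exceeds:
B → none → 0
C → none → 0
K → none → 0
L → none → 0
O → none → 0
Y → none → 0
Z → none → 0
Sum: 0 + 0 + 0 + 0 + 0 + 0 + 0 = 0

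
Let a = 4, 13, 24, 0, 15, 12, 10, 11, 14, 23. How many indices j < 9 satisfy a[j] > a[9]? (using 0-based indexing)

The element at index 9 is 23.
Elements before it: 4, 13, 24, 0, 15, 12, 10, 11, 14
Those larger than 23: 24

1 such element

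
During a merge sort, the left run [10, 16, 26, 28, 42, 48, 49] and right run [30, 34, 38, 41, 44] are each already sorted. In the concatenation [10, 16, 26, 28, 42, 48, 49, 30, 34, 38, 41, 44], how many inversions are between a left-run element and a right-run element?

14

Take each right-half value and tally the left-half values above it:
r = 30: 42, 48, 49 → 3
r = 34: 42, 48, 49 → 3
r = 38: 42, 48, 49 → 3
r = 41: 42, 48, 49 → 3
r = 44: 48, 49 → 2
Cross-inversions: 3 + 3 + 3 + 3 + 2 = 14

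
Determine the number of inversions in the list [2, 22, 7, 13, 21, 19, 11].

There are 9 out-of-order pairs.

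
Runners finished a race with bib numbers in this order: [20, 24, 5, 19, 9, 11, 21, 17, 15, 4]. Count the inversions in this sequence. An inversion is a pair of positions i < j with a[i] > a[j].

29

Sweep left to right; for each value list the smaller values that follow it:
20: 7
24: 8
5: 1
19: 5
9: 1
11: 1
21: 3
17: 2
15: 1
4: 0
Sum: 7 + 8 + 1 + 5 + 1 + 1 + 3 + 2 + 1 + 0 = 29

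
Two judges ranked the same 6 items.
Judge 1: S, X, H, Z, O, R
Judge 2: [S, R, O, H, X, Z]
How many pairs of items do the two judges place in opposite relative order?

8 discordant pairs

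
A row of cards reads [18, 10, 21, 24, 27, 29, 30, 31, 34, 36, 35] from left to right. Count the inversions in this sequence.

Out-of-order pairs: 2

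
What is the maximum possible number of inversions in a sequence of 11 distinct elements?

A reversed (strictly descending) arrangement makes every pair an inversion, giving C(11, 2) inversions.
C(11, 2) = 11·10/2 = 55

55 inversions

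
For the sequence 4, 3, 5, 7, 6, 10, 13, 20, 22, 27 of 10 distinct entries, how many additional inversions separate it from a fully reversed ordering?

43 inversions short

Maximum inversions for 10 distinct elements is C(10, 2) = 10·9/2 = 45.
Current inversions — for each element, count later smaller elements:
4: 1
3: 0
5: 0
7: 1
6: 0
10: 0
13: 0
20: 0
22: 0
27: 0
Current total: 1 + 0 + 0 + 1 + 0 + 0 + 0 + 0 + 0 + 0 = 2
Shortfall: 45 − 2 = 43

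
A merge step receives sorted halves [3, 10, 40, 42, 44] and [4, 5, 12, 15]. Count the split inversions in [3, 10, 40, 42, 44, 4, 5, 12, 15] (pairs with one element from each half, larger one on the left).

For each element r of the right run, count left-run elements greater than r:
r = 4: 10, 40, 42, 44 → 4
r = 5: 10, 40, 42, 44 → 4
r = 12: 40, 42, 44 → 3
r = 15: 40, 42, 44 → 3
Cross-inversions: 4 + 4 + 3 + 3 = 14

14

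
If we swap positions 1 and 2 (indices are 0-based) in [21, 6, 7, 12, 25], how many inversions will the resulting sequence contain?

4

Positions 1 and 2 hold 6 and 7; after swapping, the array is [21, 7, 6, 12, 25].
Sweep left to right; for each value list the smaller values that follow it:
21: 3
7: 1
6: 0
12: 0
25: 0
Sum: 3 + 1 + 0 + 0 + 0 = 4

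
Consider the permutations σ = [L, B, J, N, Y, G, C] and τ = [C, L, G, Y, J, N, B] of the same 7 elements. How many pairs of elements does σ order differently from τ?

15

Assign each item its position (1..7) in the first ordering, then rewrite the second ordering as that position sequence:
positions: L→1, B→2, J→3, N→4, Y→5, G→6, C→7
second ordering as positions: [7, 1, 6, 5, 3, 4, 2]
Discordant pairs = inversions in this position sequence.
7: 1, 6, 5, 3, 4, 2 → 6
1: 0
6: 5, 3, 4, 2 → 4
5: 3, 4, 2 → 3
3: 2 → 1
4: 2 → 1
2: 0
Total: 6 + 0 + 4 + 3 + 1 + 1 + 0 = 15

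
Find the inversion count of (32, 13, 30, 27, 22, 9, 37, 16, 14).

Sweep left to right; for each value list the smaller values that follow it:
32 → 13, 30, 27, 22, 9, 16, 14 → 7
13 → 9 → 1
30 → 27, 22, 9, 16, 14 → 5
27 → 22, 9, 16, 14 → 4
22 → 9, 16, 14 → 3
9 → none → 0
37 → 16, 14 → 2
16 → 14 → 1
14 → none → 0
Sum: 7 + 1 + 5 + 4 + 3 + 0 + 2 + 1 + 0 = 23

23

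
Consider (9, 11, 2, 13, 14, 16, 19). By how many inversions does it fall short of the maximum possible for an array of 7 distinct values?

19 inversions short

Maximum inversions for 7 distinct elements is C(7, 2) = 7·6/2 = 21.
Current inversions — for each element, count later smaller elements:
9: 1
11: 1
2: 0
13: 0
14: 0
16: 0
19: 0
Current total: 1 + 1 + 0 + 0 + 0 + 0 + 0 = 2
Shortfall: 21 − 2 = 19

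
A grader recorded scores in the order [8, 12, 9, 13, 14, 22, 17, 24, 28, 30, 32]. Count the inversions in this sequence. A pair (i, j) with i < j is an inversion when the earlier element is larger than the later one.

2

Sweep left to right; for each value list the smaller values that follow it:
8 → none → 0
12 → 9 → 1
9 → none → 0
13 → none → 0
14 → none → 0
22 → 17 → 1
17 → none → 0
24 → none → 0
28 → none → 0
30 → none → 0
32 → none → 0
Sum: 0 + 1 + 0 + 0 + 0 + 1 + 0 + 0 + 0 + 0 + 0 = 2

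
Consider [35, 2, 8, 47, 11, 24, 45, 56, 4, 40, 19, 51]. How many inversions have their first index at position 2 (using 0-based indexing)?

The element at index 2 is 8.
Elements after it: 47, 11, 24, 45, 56, 4, 40, 19, 51
Those smaller than 8: 4

1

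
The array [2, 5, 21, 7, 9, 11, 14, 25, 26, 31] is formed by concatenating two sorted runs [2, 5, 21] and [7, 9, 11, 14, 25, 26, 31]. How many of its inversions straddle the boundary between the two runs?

Take each right-half value and tally the left-half values above it:
r = 7: 21 → 1
r = 9: 21 → 1
r = 11: 21 → 1
r = 14: 21 → 1
r = 25: none → 0
r = 26: none → 0
r = 31: none → 0
Cross-inversions: 1 + 1 + 1 + 1 + 0 + 0 + 0 = 4

4 cross-inversions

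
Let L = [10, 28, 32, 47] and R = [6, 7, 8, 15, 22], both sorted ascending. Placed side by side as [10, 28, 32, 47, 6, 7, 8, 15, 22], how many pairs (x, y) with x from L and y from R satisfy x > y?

There are 18 split inversions.

For each element r of the right run, count left-run elements greater than r:
r = 6: 10, 28, 32, 47 → 4
r = 7: 10, 28, 32, 47 → 4
r = 8: 10, 28, 32, 47 → 4
r = 15: 28, 32, 47 → 3
r = 22: 28, 32, 47 → 3
Cross-inversions: 4 + 4 + 4 + 3 + 3 = 18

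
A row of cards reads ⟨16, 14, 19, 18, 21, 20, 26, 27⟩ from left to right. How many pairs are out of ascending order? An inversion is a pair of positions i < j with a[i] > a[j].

Out-of-order pairs: 3

Element-by-element contributions:
16 → 14 → 1
14 → none → 0
19 → 18 → 1
18 → none → 0
21 → 20 → 1
20 → none → 0
26 → none → 0
27 → none → 0
Sum: 1 + 0 + 1 + 0 + 1 + 0 + 0 + 0 = 3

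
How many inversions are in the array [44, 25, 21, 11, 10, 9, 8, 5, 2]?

Sweep left to right; for each value list the smaller values that follow it:
44 → 25, 21, 11, 10, 9, 8, 5, 2 → 8
25 → 21, 11, 10, 9, 8, 5, 2 → 7
21 → 11, 10, 9, 8, 5, 2 → 6
11 → 10, 9, 8, 5, 2 → 5
10 → 9, 8, 5, 2 → 4
9 → 8, 5, 2 → 3
8 → 5, 2 → 2
5 → 2 → 1
2 → none → 0
Sum: 8 + 7 + 6 + 5 + 4 + 3 + 2 + 1 + 0 = 36

36 inversions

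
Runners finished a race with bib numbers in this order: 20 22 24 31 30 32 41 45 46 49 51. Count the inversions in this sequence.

Sweep left to right; for each value list the smaller values that follow it:
20: 0
22: 0
24: 0
31: 1
30: 0
32: 0
41: 0
45: 0
46: 0
49: 0
51: 0
Sum: 0 + 0 + 0 + 1 + 0 + 0 + 0 + 0 + 0 + 0 + 0 = 1

1 inversion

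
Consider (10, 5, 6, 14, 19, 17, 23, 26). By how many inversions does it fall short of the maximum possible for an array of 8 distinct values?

25 inversions short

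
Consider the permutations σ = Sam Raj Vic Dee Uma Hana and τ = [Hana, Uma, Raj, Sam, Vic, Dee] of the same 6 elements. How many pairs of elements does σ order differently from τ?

10 discordant pairs

Assign each item its position (1..6) in the first ordering, then rewrite the second ordering as that position sequence:
positions: Sam→1, Raj→2, Vic→3, Dee→4, Uma→5, Hana→6
second ordering as positions: [6, 5, 2, 1, 3, 4]
Discordant pairs = inversions in this position sequence.
6: 5, 2, 1, 3, 4 → 5
5: 2, 1, 3, 4 → 4
2: 1 → 1
1: 0
3: 0
4: 0
Total: 5 + 4 + 1 + 0 + 0 + 0 = 10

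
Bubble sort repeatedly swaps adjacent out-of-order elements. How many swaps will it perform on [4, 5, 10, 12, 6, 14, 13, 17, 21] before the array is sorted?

The minimum number of adjacent swaps to sort an array equals its inversion count, since every such swap removes exactly one inversion.
Count inversions — for each element, later elements that are smaller:
4: none → 0
5: none → 0
10: 6 → 1
12: 6 → 1
6: none → 0
14: 13 → 1
13: none → 0
17: none → 0
21: none → 0
Total inversions: 0 + 0 + 1 + 1 + 0 + 1 + 0 + 0 + 0 = 3

3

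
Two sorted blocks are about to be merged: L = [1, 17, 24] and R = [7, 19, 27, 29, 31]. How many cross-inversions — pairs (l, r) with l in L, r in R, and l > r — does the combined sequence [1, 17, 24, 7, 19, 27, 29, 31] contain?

3

Take each right-half value and tally the left-half values above it:
r = 7: 17, 24 → 2
r = 19: 24 → 1
r = 27: none → 0
r = 29: none → 0
r = 31: none → 0
Cross-inversions: 2 + 1 + 0 + 0 + 0 = 3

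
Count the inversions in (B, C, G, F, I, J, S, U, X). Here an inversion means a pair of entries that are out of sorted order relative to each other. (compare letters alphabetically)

For each element, count later entries that are smaller:
B → none → 0
C → none → 0
G → F → 1
F → none → 0
I → none → 0
J → none → 0
S → none → 0
U → none → 0
X → none → 0
Sum: 0 + 0 + 1 + 0 + 0 + 0 + 0 + 0 + 0 = 1

There is 1 inversion.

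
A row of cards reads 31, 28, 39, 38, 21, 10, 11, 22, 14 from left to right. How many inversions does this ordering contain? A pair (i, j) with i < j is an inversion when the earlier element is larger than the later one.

Count, for each position, how many later elements it exceeds:
31 → 28, 21, 10, 11, 22, 14 → 6
28 → 21, 10, 11, 22, 14 → 5
39 → 38, 21, 10, 11, 22, 14 → 6
38 → 21, 10, 11, 22, 14 → 5
21 → 10, 11, 14 → 3
10 → none → 0
11 → none → 0
22 → 14 → 1
14 → none → 0
Sum: 6 + 5 + 6 + 5 + 3 + 0 + 0 + 1 + 0 = 26

26 inversions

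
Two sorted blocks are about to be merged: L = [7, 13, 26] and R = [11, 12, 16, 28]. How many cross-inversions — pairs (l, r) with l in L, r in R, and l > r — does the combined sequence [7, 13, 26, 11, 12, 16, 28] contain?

Take each right-half value and tally the left-half values above it:
r = 11: 13, 26 → 2
r = 12: 13, 26 → 2
r = 16: 26 → 1
r = 28: none → 0
Cross-inversions: 2 + 2 + 1 + 0 = 5

5 cross-inversions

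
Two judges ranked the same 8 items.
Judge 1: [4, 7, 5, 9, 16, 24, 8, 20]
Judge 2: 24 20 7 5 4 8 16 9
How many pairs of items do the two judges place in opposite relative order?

16 discordant pairs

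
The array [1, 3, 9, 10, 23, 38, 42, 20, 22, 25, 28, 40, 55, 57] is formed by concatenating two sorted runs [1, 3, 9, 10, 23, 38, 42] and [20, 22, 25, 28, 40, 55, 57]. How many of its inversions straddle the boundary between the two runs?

Take each right-half value and tally the left-half values above it:
r = 20: 23, 38, 42 → 3
r = 22: 23, 38, 42 → 3
r = 25: 38, 42 → 2
r = 28: 38, 42 → 2
r = 40: 42 → 1
r = 55: none → 0
r = 57: none → 0
Cross-inversions: 3 + 3 + 2 + 2 + 1 + 0 + 0 = 11

11 cross-inversions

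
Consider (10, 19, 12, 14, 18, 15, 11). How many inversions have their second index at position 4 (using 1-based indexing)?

1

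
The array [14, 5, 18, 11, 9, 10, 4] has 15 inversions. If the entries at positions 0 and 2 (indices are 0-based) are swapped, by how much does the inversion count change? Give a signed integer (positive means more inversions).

Positions 0 and 2 hold 14 and 18; after swapping, the array is [18, 5, 14, 11, 9, 10, 4].
Sweep left to right; for each value list the smaller values that follow it:
18: 6
5: 1
14: 4
11: 3
9: 1
10: 1
4: 0
Sum: 6 + 1 + 4 + 3 + 1 + 1 + 0 = 16
Change: 16 − 15 = +1

+1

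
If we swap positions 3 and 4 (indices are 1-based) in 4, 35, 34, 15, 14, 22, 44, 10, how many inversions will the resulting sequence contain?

Positions 3 and 4 hold 34 and 15; after swapping, the array is [4, 35, 15, 34, 14, 22, 44, 10].
Element-by-element contributions:
4: 0
35: 5
15: 2
34: 3
14: 1
22: 1
44: 1
10: 0
Sum: 0 + 5 + 2 + 3 + 1 + 1 + 1 + 0 = 13

13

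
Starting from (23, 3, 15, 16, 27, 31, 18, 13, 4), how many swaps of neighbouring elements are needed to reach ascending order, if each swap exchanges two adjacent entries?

The minimum number of adjacent swaps to sort an array equals its inversion count, since every such swap removes exactly one inversion.
Count inversions — for each element, later elements that are smaller:
23: 3, 15, 16, 18, 13, 4 → 6
3: none → 0
15: 13, 4 → 2
16: 13, 4 → 2
27: 18, 13, 4 → 3
31: 18, 13, 4 → 3
18: 13, 4 → 2
13: 4 → 1
4: none → 0
Total inversions: 6 + 0 + 2 + 2 + 3 + 3 + 2 + 1 + 0 = 19

Swaps: 19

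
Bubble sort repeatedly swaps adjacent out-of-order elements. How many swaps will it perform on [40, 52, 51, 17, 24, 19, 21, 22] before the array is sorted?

Minimum adjacent swaps = number of inversions (each swap of adjacent out-of-order elements removes one inversion and no swap can remove more).
Count inversions — for each element, later elements that are smaller:
40: 17, 24, 19, 21, 22 → 5
52: 51, 17, 24, 19, 21, 22 → 6
51: 17, 24, 19, 21, 22 → 5
17: none → 0
24: 19, 21, 22 → 3
19: none → 0
21: none → 0
22: none → 0
Total inversions: 5 + 6 + 5 + 0 + 3 + 0 + 0 + 0 = 19

19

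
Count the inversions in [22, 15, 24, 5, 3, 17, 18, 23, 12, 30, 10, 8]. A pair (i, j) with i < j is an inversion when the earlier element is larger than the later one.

Out-of-order pairs: 36

Element-by-element contributions:
22: 8
15: 5
24: 8
5: 1
3: 0
17: 3
18: 3
23: 3
12: 2
30: 2
10: 1
8: 0
Sum: 8 + 5 + 8 + 1 + 0 + 3 + 3 + 3 + 2 + 2 + 1 + 0 = 36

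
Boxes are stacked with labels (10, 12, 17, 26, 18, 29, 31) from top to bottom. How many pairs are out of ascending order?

For each element, count later entries that are smaller:
10: 0
12: 0
17: 0
26: 1
18: 0
29: 0
31: 0
Sum: 0 + 0 + 0 + 1 + 0 + 0 + 0 = 1

Out-of-order pairs: 1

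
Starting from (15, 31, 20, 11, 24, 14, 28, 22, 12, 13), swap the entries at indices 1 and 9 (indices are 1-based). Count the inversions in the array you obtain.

Positions 1 and 9 hold 15 and 12; after swapping, the array is [12, 31, 20, 11, 24, 14, 28, 22, 15, 13].
Count, for each position, how many later elements it exceeds:
12: 1
31: 8
20: 4
11: 0
24: 4
14: 1
28: 3
22: 2
15: 1
13: 0
Sum: 1 + 8 + 4 + 0 + 4 + 1 + 3 + 2 + 1 + 0 = 24

24 inversions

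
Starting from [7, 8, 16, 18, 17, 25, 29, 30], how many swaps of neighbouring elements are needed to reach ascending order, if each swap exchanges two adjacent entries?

There is 1 adjacent swap.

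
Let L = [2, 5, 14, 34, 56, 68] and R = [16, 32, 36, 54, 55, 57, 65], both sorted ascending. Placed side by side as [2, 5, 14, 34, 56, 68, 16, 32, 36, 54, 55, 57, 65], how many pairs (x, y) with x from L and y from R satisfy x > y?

Count, for every r in R, how many entries of L exceed r:
r = 16: 34, 56, 68 → 3
r = 32: 34, 56, 68 → 3
r = 36: 56, 68 → 2
r = 54: 56, 68 → 2
r = 55: 56, 68 → 2
r = 57: 68 → 1
r = 65: 68 → 1
Cross-inversions: 3 + 3 + 2 + 2 + 2 + 1 + 1 = 14

Split inversions: 14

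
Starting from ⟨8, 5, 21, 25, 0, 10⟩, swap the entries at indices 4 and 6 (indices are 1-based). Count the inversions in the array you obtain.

6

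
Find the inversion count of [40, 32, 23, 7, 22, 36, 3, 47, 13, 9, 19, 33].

Sweep left to right; for each value list the smaller values that follow it:
40 → 32, 23, 7, 22, 36, 3, 13, 9, 19, 33 → 10
32 → 23, 7, 22, 3, 13, 9, 19 → 7
23 → 7, 22, 3, 13, 9, 19 → 6
7 → 3 → 1
22 → 3, 13, 9, 19 → 4
36 → 3, 13, 9, 19, 33 → 5
3 → none → 0
47 → 13, 9, 19, 33 → 4
13 → 9 → 1
9 → none → 0
19 → none → 0
33 → none → 0
Sum: 10 + 7 + 6 + 1 + 4 + 5 + 0 + 4 + 1 + 0 + 0 + 0 = 38

38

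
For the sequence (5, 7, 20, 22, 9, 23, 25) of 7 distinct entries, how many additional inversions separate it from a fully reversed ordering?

19

Maximum inversions for 7 distinct elements is C(7, 2) = 7·6/2 = 21.
Current inversions — for each element, count later smaller elements:
5: 0
7: 0
20: 1
22: 1
9: 0
23: 0
25: 0
Current total: 0 + 0 + 1 + 1 + 0 + 0 + 0 = 2
Shortfall: 21 − 2 = 19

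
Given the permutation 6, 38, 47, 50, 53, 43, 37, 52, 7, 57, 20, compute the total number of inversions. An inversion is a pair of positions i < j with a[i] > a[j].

Sweep left to right; for each value list the smaller values that follow it:
6: 0
38: 3
47: 4
50: 4
53: 5
43: 3
37: 2
52: 2
7: 0
57: 1
20: 0
Sum: 0 + 3 + 4 + 4 + 5 + 3 + 2 + 2 + 0 + 1 + 0 = 24

There are 24 out-of-order pairs.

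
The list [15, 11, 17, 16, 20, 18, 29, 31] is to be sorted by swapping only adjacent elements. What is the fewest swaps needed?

Minimum adjacent swaps = number of inversions (each swap of adjacent out-of-order elements removes one inversion and no swap can remove more).
Count inversions — for each element, later elements that are smaller:
15: 11 → 1
11: none → 0
17: 16 → 1
16: none → 0
20: 18 → 1
18: none → 0
29: none → 0
31: none → 0
Total inversions: 1 + 0 + 1 + 0 + 1 + 0 + 0 + 0 = 3

3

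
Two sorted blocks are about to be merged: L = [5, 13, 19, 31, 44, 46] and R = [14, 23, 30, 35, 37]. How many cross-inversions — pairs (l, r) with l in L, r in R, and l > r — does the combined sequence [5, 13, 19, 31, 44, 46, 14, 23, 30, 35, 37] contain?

14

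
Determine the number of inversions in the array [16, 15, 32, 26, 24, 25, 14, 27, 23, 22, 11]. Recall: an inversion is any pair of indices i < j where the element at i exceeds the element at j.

Count, for each position, how many later elements it exceeds:
16 → 15, 14, 11 → 3
15 → 14, 11 → 2
32 → 26, 24, 25, 14, 27, 23, 22, 11 → 8
26 → 24, 25, 14, 23, 22, 11 → 6
24 → 14, 23, 22, 11 → 4
25 → 14, 23, 22, 11 → 4
14 → 11 → 1
27 → 23, 22, 11 → 3
23 → 22, 11 → 2
22 → 11 → 1
11 → none → 0
Sum: 3 + 2 + 8 + 6 + 4 + 4 + 1 + 3 + 2 + 1 + 0 = 34

Inversions: 34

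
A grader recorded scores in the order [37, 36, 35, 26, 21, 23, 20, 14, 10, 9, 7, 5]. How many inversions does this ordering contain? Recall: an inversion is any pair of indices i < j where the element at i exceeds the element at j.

65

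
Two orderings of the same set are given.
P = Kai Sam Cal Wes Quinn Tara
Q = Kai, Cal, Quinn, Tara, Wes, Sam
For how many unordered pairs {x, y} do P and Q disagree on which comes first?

Assign each item its position (1..6) in the first ordering, then rewrite the second ordering as that position sequence:
positions: Kai→1, Sam→2, Cal→3, Wes→4, Quinn→5, Tara→6
second ordering as positions: [1, 3, 5, 6, 4, 2]
Discordant pairs = inversions in this position sequence.
1: 0
3: 2 → 1
5: 4, 2 → 2
6: 4, 2 → 2
4: 2 → 1
2: 0
Total: 0 + 1 + 2 + 2 + 1 + 0 = 6

6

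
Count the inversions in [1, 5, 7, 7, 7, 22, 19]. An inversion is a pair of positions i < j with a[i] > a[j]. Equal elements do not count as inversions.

1

Out-of-order index pairs (1-indexed):
(6,7): 22 > 19
That's 1 pair.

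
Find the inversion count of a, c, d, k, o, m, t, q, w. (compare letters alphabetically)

2 out-of-order pairs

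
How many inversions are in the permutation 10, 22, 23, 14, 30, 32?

2 inversions

Out-of-order index pairs (0-indexed):
(1,3): 22 > 14
(2,3): 23 > 14
That's 2 pairs.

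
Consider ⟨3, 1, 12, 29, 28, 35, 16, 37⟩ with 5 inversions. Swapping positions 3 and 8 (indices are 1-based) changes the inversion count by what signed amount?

+9

Positions 3 and 8 hold 12 and 37; after swapping, the array is [3, 1, 37, 29, 28, 35, 16, 12].
Count, for each position, how many later elements it exceeds:
3 → 1 → 1
1 → none → 0
37 → 29, 28, 35, 16, 12 → 5
29 → 28, 16, 12 → 3
28 → 16, 12 → 2
35 → 16, 12 → 2
16 → 12 → 1
12 → none → 0
Sum: 1 + 0 + 5 + 3 + 2 + 2 + 1 + 0 = 14
Change: 14 − 5 = +9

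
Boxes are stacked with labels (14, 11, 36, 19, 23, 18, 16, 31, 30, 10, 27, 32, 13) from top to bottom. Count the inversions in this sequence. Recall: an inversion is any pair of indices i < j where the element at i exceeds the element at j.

Sweep left to right; for each value list the smaller values that follow it:
14: 3
11: 1
36: 10
19: 4
23: 4
18: 3
16: 2
31: 4
30: 3
10: 0
27: 1
32: 1
13: 0
Sum: 3 + 1 + 10 + 4 + 4 + 3 + 2 + 4 + 3 + 0 + 1 + 1 + 0 = 36

36 inversions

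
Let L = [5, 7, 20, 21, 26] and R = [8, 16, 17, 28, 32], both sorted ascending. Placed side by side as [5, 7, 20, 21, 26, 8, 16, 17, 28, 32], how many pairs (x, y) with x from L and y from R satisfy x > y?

There are 9 split inversions.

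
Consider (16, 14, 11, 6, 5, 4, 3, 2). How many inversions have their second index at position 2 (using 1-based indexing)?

The element at index 2 is 14.
Elements before it: 16
Those larger than 14: 16

1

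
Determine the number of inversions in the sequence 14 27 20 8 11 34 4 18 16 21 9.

For each element, count later entries that are smaller:
14 → 8, 11, 4, 9 → 4
27 → 20, 8, 11, 4, 18, 16, 21, 9 → 8
20 → 8, 11, 4, 18, 16, 9 → 6
8 → 4 → 1
11 → 4, 9 → 2
34 → 4, 18, 16, 21, 9 → 5
4 → none → 0
18 → 16, 9 → 2
16 → 9 → 1
21 → 9 → 1
9 → none → 0
Sum: 4 + 8 + 6 + 1 + 2 + 5 + 0 + 2 + 1 + 1 + 0 = 30

Inversions: 30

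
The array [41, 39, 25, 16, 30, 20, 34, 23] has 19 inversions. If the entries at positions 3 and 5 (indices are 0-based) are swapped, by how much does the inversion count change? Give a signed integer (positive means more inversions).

+1

Positions 3 and 5 hold 16 and 20; after swapping, the array is [41, 39, 25, 20, 30, 16, 34, 23].
Element-by-element contributions:
41 → 39, 25, 20, 30, 16, 34, 23 → 7
39 → 25, 20, 30, 16, 34, 23 → 6
25 → 20, 16, 23 → 3
20 → 16 → 1
30 → 16, 23 → 2
16 → none → 0
34 → 23 → 1
23 → none → 0
Sum: 7 + 6 + 3 + 1 + 2 + 0 + 1 + 0 = 20
Change: 20 − 19 = +1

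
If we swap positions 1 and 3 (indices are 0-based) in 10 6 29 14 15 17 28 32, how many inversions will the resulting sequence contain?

Inversions: 6

Positions 1 and 3 hold 6 and 14; after swapping, the array is [10, 14, 29, 6, 15, 17, 28, 32].
Sweep left to right; for each value list the smaller values that follow it:
10: 1
14: 1
29: 4
6: 0
15: 0
17: 0
28: 0
32: 0
Sum: 1 + 1 + 4 + 0 + 0 + 0 + 0 + 0 = 6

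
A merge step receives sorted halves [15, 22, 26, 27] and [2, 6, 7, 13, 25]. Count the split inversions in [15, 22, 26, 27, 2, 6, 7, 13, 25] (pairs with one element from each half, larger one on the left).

18

Count, for every r in R, how many entries of L exceed r:
r = 2: 15, 22, 26, 27 → 4
r = 6: 15, 22, 26, 27 → 4
r = 7: 15, 22, 26, 27 → 4
r = 13: 15, 22, 26, 27 → 4
r = 25: 26, 27 → 2
Cross-inversions: 4 + 4 + 4 + 4 + 2 = 18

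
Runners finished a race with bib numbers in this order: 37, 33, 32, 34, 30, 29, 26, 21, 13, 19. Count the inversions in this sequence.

42

For each element, count later entries that are smaller:
37 → 33, 32, 34, 30, 29, 26, 21, 13, 19 → 9
33 → 32, 30, 29, 26, 21, 13, 19 → 7
32 → 30, 29, 26, 21, 13, 19 → 6
34 → 30, 29, 26, 21, 13, 19 → 6
30 → 29, 26, 21, 13, 19 → 5
29 → 26, 21, 13, 19 → 4
26 → 21, 13, 19 → 3
21 → 13, 19 → 2
13 → none → 0
19 → none → 0
Sum: 9 + 7 + 6 + 6 + 5 + 4 + 3 + 2 + 0 + 0 = 42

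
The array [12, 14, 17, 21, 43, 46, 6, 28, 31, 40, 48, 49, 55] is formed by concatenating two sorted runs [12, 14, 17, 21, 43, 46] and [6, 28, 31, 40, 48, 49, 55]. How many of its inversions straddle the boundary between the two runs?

12 split inversions

Count, for every r in R, how many entries of L exceed r:
r = 6: 12, 14, 17, 21, 43, 46 → 6
r = 28: 43, 46 → 2
r = 31: 43, 46 → 2
r = 40: 43, 46 → 2
r = 48: none → 0
r = 49: none → 0
r = 55: none → 0
Cross-inversions: 6 + 2 + 2 + 2 + 0 + 0 + 0 = 12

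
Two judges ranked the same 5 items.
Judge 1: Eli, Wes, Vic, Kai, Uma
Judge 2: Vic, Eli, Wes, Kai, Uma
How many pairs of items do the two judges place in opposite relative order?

Discordant pairs: 2

Assign each item its position (1..5) in the first ordering, then rewrite the second ordering as that position sequence:
positions: Eli→1, Wes→2, Vic→3, Kai→4, Uma→5
second ordering as positions: [3, 1, 2, 4, 5]
Discordant pairs = inversions in this position sequence.
3: 1, 2 → 2
1: 0
2: 0
4: 0
5: 0
Total: 2 + 0 + 0 + 0 + 0 = 2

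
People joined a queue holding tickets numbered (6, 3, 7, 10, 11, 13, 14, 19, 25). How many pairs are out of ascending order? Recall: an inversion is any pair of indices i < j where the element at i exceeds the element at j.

Sweep left to right; for each value list the smaller values that follow it:
6 → 3 → 1
3 → none → 0
7 → none → 0
10 → none → 0
11 → none → 0
13 → none → 0
14 → none → 0
19 → none → 0
25 → none → 0
Sum: 1 + 0 + 0 + 0 + 0 + 0 + 0 + 0 + 0 = 1

1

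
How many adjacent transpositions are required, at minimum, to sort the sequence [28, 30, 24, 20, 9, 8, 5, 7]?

26 adjacent swaps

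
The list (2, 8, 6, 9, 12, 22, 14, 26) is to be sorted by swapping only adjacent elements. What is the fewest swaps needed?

Minimum adjacent swaps = number of inversions (each swap of adjacent out-of-order elements removes one inversion and no swap can remove more).
Count inversions — for each element, later elements that are smaller:
2: none → 0
8: 6 → 1
6: none → 0
9: none → 0
12: none → 0
22: 14 → 1
14: none → 0
26: none → 0
Total inversions: 0 + 1 + 0 + 0 + 0 + 1 + 0 + 0 = 2

There are 2 swaps.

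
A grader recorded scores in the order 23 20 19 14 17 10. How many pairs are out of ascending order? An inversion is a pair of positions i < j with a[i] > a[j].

14 out-of-order pairs

For each element, count later entries that are smaller:
23 → 20, 19, 14, 17, 10 → 5
20 → 19, 14, 17, 10 → 4
19 → 14, 17, 10 → 3
14 → 10 → 1
17 → 10 → 1
10 → none → 0
Sum: 5 + 4 + 3 + 1 + 1 + 0 = 14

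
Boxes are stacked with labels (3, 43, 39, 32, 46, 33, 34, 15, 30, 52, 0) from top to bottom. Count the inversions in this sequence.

For each element, count later entries that are smaller:
3: 1
43: 7
39: 6
32: 3
46: 5
33: 3
34: 3
15: 1
30: 1
52: 1
0: 0
Sum: 1 + 7 + 6 + 3 + 5 + 3 + 3 + 1 + 1 + 1 + 0 = 31

31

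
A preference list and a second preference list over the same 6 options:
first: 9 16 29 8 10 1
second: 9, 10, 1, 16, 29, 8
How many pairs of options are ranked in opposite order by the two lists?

6 pairs

Assign each item its position (1..6) in the first ordering, then rewrite the second ordering as that position sequence:
positions: 9→1, 16→2, 29→3, 8→4, 10→5, 1→6
second ordering as positions: [1, 5, 6, 2, 3, 4]
Discordant pairs = inversions in this position sequence.
1: 0
5: 2, 3, 4 → 3
6: 2, 3, 4 → 3
2: 0
3: 0
4: 0
Total: 0 + 3 + 3 + 0 + 0 + 0 = 6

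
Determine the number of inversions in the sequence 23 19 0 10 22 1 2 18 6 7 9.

For each element, count later entries that are smaller:
23: 10
19: 8
0: 0
10: 5
22: 6
1: 0
2: 0
18: 3
6: 0
7: 0
9: 0
Sum: 10 + 8 + 0 + 5 + 6 + 0 + 0 + 3 + 0 + 0 + 0 = 32

32 out-of-order pairs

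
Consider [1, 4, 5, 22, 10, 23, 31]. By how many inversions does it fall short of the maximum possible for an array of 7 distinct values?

20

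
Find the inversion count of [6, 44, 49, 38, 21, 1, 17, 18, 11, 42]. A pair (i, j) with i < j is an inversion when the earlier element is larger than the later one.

26

Element-by-element contributions:
6 → 1 → 1
44 → 38, 21, 1, 17, 18, 11, 42 → 7
49 → 38, 21, 1, 17, 18, 11, 42 → 7
38 → 21, 1, 17, 18, 11 → 5
21 → 1, 17, 18, 11 → 4
1 → none → 0
17 → 11 → 1
18 → 11 → 1
11 → none → 0
42 → none → 0
Sum: 1 + 7 + 7 + 5 + 4 + 0 + 1 + 1 + 0 + 0 = 26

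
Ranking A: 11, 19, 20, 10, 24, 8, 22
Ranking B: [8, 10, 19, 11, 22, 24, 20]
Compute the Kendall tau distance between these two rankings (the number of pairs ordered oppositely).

12 discordant pairs

Assign each item its position (1..7) in the first ordering, then rewrite the second ordering as that position sequence:
positions: 11→1, 19→2, 20→3, 10→4, 24→5, 8→6, 22→7
second ordering as positions: [6, 4, 2, 1, 7, 5, 3]
Discordant pairs = inversions in this position sequence.
6: 4, 2, 1, 5, 3 → 5
4: 2, 1, 3 → 3
2: 1 → 1
1: 0
7: 5, 3 → 2
5: 3 → 1
3: 0
Total: 5 + 3 + 1 + 0 + 2 + 1 + 0 = 12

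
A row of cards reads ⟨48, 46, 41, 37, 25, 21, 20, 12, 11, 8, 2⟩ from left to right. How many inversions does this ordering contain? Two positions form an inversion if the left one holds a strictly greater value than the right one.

For each element, count later entries that are smaller:
48: 10
46: 9
41: 8
37: 7
25: 6
21: 5
20: 4
12: 3
11: 2
8: 1
2: 0
Sum: 10 + 9 + 8 + 7 + 6 + 5 + 4 + 3 + 2 + 1 + 0 = 55

Out-of-order pairs: 55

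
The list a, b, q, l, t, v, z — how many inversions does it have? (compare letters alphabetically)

1

Listing every pair i<j with a[i]>a[j] (using 1-based positions):
(3,4): q > l
That's 1 pair.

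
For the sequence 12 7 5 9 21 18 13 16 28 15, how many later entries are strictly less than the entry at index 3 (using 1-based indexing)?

The element at index 3 is 5.
Elements after it: 9, 21, 18, 13, 16, 28, 15
None of them are smaller than 5.

0 such elements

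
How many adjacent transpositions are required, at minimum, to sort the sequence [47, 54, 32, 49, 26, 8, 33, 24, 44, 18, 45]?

Minimum adjacent swaps = number of inversions (each swap of adjacent out-of-order elements removes one inversion and no swap can remove more).
Count inversions — for each element, later elements that are smaller:
47: 32, 26, 8, 33, 24, 44, 18, 45 → 8
54: 32, 49, 26, 8, 33, 24, 44, 18, 45 → 9
32: 26, 8, 24, 18 → 4
49: 26, 8, 33, 24, 44, 18, 45 → 7
26: 8, 24, 18 → 3
8: none → 0
33: 24, 18 → 2
24: 18 → 1
44: 18 → 1
18: none → 0
45: none → 0
Total inversions: 8 + 9 + 4 + 7 + 3 + 0 + 2 + 1 + 1 + 0 + 0 = 35

35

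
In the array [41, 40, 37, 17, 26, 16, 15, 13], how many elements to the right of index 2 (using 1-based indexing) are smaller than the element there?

6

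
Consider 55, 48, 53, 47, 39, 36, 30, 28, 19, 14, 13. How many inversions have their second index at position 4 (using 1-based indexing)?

The element at index 4 is 47.
Elements before it: 55, 48, 53
Those larger than 47: 55, 48, 53

3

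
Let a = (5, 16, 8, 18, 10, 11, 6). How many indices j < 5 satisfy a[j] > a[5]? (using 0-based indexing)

2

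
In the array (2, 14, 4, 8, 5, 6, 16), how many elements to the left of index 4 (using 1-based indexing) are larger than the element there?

The element at index 4 is 8.
Elements before it: 2, 14, 4
Those larger than 8: 14

1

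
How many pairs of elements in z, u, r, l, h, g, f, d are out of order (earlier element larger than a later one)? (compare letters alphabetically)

28

Element-by-element contributions:
z → u, r, l, h, g, f, d → 7
u → r, l, h, g, f, d → 6
r → l, h, g, f, d → 5
l → h, g, f, d → 4
h → g, f, d → 3
g → f, d → 2
f → d → 1
d → none → 0
Sum: 7 + 6 + 5 + 4 + 3 + 2 + 1 + 0 = 28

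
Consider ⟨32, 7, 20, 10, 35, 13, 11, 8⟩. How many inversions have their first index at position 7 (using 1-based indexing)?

1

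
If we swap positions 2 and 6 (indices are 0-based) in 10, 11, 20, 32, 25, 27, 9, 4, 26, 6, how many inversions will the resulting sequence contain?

There are 24 inversions.

Positions 2 and 6 hold 20 and 9; after swapping, the array is [10, 11, 9, 32, 25, 27, 20, 4, 26, 6].
Element-by-element contributions:
10: 3
11: 3
9: 2
32: 6
25: 3
27: 4
20: 2
4: 0
26: 1
6: 0
Sum: 3 + 3 + 2 + 6 + 3 + 4 + 2 + 0 + 1 + 0 = 24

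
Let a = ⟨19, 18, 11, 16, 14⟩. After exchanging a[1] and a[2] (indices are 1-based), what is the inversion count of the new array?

7

Positions 1 and 2 hold 19 and 18; after swapping, the array is [18, 19, 11, 16, 14].
Sweep left to right; for each value list the smaller values that follow it:
18: 3
19: 3
11: 0
16: 1
14: 0
Sum: 3 + 3 + 0 + 1 + 0 = 7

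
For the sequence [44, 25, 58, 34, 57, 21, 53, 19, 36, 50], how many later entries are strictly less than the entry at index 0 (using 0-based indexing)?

5

The element at index 0 is 44.
Elements after it: 25, 58, 34, 57, 21, 53, 19, 36, 50
Those smaller than 44: 25, 34, 21, 19, 36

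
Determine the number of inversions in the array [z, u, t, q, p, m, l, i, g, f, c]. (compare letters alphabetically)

Inversions: 55

For each element, count later entries that are smaller:
z → u, t, q, p, m, l, i, g, f, c → 10
u → t, q, p, m, l, i, g, f, c → 9
t → q, p, m, l, i, g, f, c → 8
q → p, m, l, i, g, f, c → 7
p → m, l, i, g, f, c → 6
m → l, i, g, f, c → 5
l → i, g, f, c → 4
i → g, f, c → 3
g → f, c → 2
f → c → 1
c → none → 0
Sum: 10 + 9 + 8 + 7 + 6 + 5 + 4 + 3 + 2 + 1 + 0 = 55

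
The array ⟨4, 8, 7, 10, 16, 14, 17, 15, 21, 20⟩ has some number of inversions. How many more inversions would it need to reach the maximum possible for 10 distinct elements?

Maximum inversions for 10 distinct elements is C(10, 2) = 10·9/2 = 45.
Current inversions — for each element, count later smaller elements:
4: 0
8: 1
7: 0
10: 0
16: 2
14: 0
17: 1
15: 0
21: 1
20: 0
Current total: 0 + 1 + 0 + 0 + 2 + 0 + 1 + 0 + 1 + 0 = 5
Shortfall: 45 − 5 = 40

40 inversions short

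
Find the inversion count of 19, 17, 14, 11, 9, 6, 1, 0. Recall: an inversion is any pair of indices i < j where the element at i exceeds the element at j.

For each element, count later entries that are smaller:
19: 7
17: 6
14: 5
11: 4
9: 3
6: 2
1: 1
0: 0
Sum: 7 + 6 + 5 + 4 + 3 + 2 + 1 + 0 = 28

28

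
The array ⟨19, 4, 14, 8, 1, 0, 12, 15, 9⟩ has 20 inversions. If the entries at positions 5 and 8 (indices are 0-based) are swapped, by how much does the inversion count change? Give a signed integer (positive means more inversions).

+1

Positions 5 and 8 hold 0 and 9; after swapping, the array is [19, 4, 14, 8, 1, 9, 12, 15, 0].
Element-by-element contributions:
19: 8
4: 2
14: 5
8: 2
1: 1
9: 1
12: 1
15: 1
0: 0
Sum: 8 + 2 + 5 + 2 + 1 + 1 + 1 + 1 + 0 = 21
Change: 21 − 20 = +1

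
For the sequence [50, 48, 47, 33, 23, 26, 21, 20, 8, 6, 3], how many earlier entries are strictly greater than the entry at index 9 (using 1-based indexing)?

8 such elements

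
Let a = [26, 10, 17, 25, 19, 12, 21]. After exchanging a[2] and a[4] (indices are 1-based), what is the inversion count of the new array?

Positions 2 and 4 hold 10 and 25; after swapping, the array is [26, 25, 17, 10, 19, 12, 21].
Count, for each position, how many later elements it exceeds:
26 → 25, 17, 10, 19, 12, 21 → 6
25 → 17, 10, 19, 12, 21 → 5
17 → 10, 12 → 2
10 → none → 0
19 → 12 → 1
12 → none → 0
21 → none → 0
Sum: 6 + 5 + 2 + 0 + 1 + 0 + 0 = 14

Inversions: 14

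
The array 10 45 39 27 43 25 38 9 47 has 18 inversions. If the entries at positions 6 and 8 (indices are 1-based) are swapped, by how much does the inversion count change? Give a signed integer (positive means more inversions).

-1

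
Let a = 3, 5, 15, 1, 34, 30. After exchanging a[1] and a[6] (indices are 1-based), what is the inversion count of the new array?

9

Positions 1 and 6 hold 3 and 30; after swapping, the array is [30, 5, 15, 1, 34, 3].
Element-by-element contributions:
30 → 5, 15, 1, 3 → 4
5 → 1, 3 → 2
15 → 1, 3 → 2
1 → none → 0
34 → 3 → 1
3 → none → 0
Sum: 4 + 2 + 2 + 0 + 1 + 0 = 9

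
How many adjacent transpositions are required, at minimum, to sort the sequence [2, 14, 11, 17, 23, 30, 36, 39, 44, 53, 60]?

1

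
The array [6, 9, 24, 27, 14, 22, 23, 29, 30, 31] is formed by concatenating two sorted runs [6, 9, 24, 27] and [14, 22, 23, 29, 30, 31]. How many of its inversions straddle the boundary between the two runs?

6 split inversions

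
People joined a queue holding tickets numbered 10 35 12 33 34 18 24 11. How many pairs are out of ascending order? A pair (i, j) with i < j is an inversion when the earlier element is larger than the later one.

15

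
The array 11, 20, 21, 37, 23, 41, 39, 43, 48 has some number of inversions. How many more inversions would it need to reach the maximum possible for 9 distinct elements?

34

Maximum inversions for 9 distinct elements is C(9, 2) = 9·8/2 = 36.
Current inversions — for each element, count later smaller elements:
11: 0
20: 0
21: 0
37: 1
23: 0
41: 1
39: 0
43: 0
48: 0
Current total: 0 + 0 + 0 + 1 + 0 + 1 + 0 + 0 + 0 = 2
Shortfall: 36 − 2 = 34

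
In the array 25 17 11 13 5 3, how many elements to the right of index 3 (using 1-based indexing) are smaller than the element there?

The element at index 3 is 11.
Elements after it: 13, 5, 3
Those smaller than 11: 5, 3

2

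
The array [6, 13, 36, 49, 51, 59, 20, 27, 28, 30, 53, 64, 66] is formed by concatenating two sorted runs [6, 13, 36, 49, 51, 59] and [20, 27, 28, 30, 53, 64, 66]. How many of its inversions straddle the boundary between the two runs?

17 cross-inversions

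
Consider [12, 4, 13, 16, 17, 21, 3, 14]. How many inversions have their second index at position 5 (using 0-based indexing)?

0 such elements

The element at index 5 is 21.
Elements before it: 12, 4, 13, 16, 17
None of them are larger than 21.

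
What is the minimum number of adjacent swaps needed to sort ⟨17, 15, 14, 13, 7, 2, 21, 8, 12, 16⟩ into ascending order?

Minimum adjacent swaps = number of inversions (each swap of adjacent out-of-order elements removes one inversion and no swap can remove more).
Count inversions — for each element, later elements that are smaller:
17: 15, 14, 13, 7, 2, 8, 12, 16 → 8
15: 14, 13, 7, 2, 8, 12 → 6
14: 13, 7, 2, 8, 12 → 5
13: 7, 2, 8, 12 → 4
7: 2 → 1
2: none → 0
21: 8, 12, 16 → 3
8: none → 0
12: none → 0
16: none → 0
Total inversions: 8 + 6 + 5 + 4 + 1 + 0 + 3 + 0 + 0 + 0 = 27

Swaps: 27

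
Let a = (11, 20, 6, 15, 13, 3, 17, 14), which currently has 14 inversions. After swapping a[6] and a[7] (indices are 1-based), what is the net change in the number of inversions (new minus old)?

Positions 6 and 7 hold 3 and 17; after swapping, the array is [11, 20, 6, 15, 13, 17, 3, 14].
Count, for each position, how many later elements it exceeds:
11 → 6, 3 → 2
20 → 6, 15, 13, 17, 3, 14 → 6
6 → 3 → 1
15 → 13, 3, 14 → 3
13 → 3 → 1
17 → 3, 14 → 2
3 → none → 0
14 → none → 0
Sum: 2 + 6 + 1 + 3 + 1 + 2 + 0 + 0 = 15
Change: 15 − 14 = +1

+1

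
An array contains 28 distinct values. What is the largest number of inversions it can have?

378

A reversed (strictly descending) arrangement makes every pair an inversion, giving C(28, 2) inversions.
C(28, 2) = 28·27/2 = 378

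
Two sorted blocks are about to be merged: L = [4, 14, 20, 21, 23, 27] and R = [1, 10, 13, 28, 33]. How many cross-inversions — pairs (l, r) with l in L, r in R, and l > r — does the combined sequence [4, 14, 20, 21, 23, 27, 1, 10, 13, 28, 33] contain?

Count, for every r in R, how many entries of L exceed r:
r = 1: 4, 14, 20, 21, 23, 27 → 6
r = 10: 14, 20, 21, 23, 27 → 5
r = 13: 14, 20, 21, 23, 27 → 5
r = 28: none → 0
r = 33: none → 0
Cross-inversions: 6 + 5 + 5 + 0 + 0 = 16

There are 16 cross-inversions.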